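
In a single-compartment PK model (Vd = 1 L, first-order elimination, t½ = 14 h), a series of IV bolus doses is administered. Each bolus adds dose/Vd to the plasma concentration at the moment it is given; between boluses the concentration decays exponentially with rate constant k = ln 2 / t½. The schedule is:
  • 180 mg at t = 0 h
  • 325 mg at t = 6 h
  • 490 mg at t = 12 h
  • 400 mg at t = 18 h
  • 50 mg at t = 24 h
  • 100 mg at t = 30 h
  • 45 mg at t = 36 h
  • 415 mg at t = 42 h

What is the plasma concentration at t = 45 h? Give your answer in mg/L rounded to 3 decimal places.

719.038 mg/L

k = ln 2 / 14 = 0.04951 per h
Dose 1 (180 mg at t=0 h): 180·exp(−0.04951·45) = 19.394 mg/L
Dose 2 (325 mg at t=6 h): 325·exp(−0.04951·39) = 47.130 mg/L
Dose 3 (490 mg at t=12 h): 490·exp(−0.04951·33) = 95.637 mg/L
Dose 4 (400 mg at t=18 h): 400·exp(−0.04951·27) = 105.076 mg/L
Dose 5 (50 mg at t=24 h): 50·exp(−0.04951·21) = 17.678 mg/L
Dose 6 (100 mg at t=30 h): 100·exp(−0.04951·15) = 47.585 mg/L
Dose 7 (45 mg at t=36 h): 45·exp(−0.04951·9) = 28.820 mg/L
Dose 8 (415 mg at t=42 h): 415·exp(−0.04951·3) = 357.719 mg/L
C(45) = 19.394 + 47.130 + 95.637 + 105.076 + 17.678 + 47.585 + 28.820 + 357.719 = 719.038 mg/L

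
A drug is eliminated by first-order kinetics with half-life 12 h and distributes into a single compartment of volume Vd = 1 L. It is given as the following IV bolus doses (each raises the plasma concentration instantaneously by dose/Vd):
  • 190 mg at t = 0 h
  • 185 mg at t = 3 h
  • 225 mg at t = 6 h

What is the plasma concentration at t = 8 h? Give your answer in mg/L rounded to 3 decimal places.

k = ln 2 / 12 = 0.05776 per h
Dose 1 (190 mg at t=0 h): 190·exp(−0.05776·8) = 119.692 mg/L
Dose 2 (185 mg at t=3 h): 185·exp(−0.05776·5) = 138.593 mg/L
Dose 3 (225 mg at t=6 h): 225·exp(−0.05776·2) = 200.452 mg/L
C(8) = 119.692 + 138.593 + 200.452 = 458.738 mg/L

458.738 mg/L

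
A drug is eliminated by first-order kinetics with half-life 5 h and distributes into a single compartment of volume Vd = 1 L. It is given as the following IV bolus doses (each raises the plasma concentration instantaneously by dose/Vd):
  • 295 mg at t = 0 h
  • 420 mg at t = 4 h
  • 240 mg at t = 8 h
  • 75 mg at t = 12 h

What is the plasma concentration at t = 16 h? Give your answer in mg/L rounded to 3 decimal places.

233.923 mg/L

k = ln 2 / 5 = 0.13863 per h
Dose 1 (295 mg at t=0 h): 295·exp(−0.13863·16) = 32.102 mg/L
Dose 2 (420 mg at t=4 h): 420·exp(−0.13863·12) = 79.575 mg/L
Dose 3 (240 mg at t=8 h): 240·exp(−0.13863·8) = 79.170 mg/L
Dose 4 (75 mg at t=12 h): 75·exp(−0.13863·4) = 43.076 mg/L
C(16) = 32.102 + 79.575 + 79.170 + 43.076 = 233.923 mg/L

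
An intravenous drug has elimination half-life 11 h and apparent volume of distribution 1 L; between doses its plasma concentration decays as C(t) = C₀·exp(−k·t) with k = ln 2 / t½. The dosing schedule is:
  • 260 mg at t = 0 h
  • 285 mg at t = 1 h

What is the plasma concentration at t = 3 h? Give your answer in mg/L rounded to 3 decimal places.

k = ln 2 / 11 = 0.06301 per h
Dose 1 (260 mg at t=0 h): 260·exp(−0.06301·3) = 215.216 mg/L
Dose 2 (285 mg at t=1 h): 285·exp(−0.06301·2) = 251.254 mg/L
C(3) = 215.216 + 251.254 = 466.469 mg/L

466.469 mg/L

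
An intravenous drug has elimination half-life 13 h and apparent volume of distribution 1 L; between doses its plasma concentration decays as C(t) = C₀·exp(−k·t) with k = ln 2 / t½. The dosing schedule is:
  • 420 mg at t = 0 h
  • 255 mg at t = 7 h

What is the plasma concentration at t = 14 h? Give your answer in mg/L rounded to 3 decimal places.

k = ln 2 / 13 = 0.05332 per h
Dose 1 (420 mg at t=0 h): 420·exp(−0.05332·14) = 199.096 mg/L
Dose 2 (255 mg at t=7 h): 255·exp(−0.05332·7) = 175.569 mg/L
C(14) = 199.096 + 175.569 = 374.665 mg/L

374.665 mg/L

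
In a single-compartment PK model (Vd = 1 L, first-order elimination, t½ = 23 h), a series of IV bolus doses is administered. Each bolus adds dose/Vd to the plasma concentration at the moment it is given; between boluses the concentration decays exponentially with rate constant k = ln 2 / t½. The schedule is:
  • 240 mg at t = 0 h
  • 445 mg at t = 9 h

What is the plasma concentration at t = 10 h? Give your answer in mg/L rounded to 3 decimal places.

609.342 mg/L

k = ln 2 / 23 = 0.03014 per h
Dose 1 (240 mg at t=0 h): 240·exp(−0.03014·10) = 177.553 mg/L
Dose 2 (445 mg at t=9 h): 445·exp(−0.03014·1) = 431.789 mg/L
C(10) = 177.553 + 431.789 = 609.342 mg/L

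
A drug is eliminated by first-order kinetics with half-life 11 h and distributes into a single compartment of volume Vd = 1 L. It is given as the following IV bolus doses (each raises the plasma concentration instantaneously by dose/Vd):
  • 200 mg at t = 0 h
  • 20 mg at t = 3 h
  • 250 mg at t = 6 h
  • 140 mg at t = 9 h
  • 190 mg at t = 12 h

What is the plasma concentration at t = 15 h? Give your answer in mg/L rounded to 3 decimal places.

482.096 mg/L

k = ln 2 / 11 = 0.06301 per h
Dose 1 (200 mg at t=0 h): 200·exp(−0.06301·15) = 77.720 mg/L
Dose 2 (20 mg at t=3 h): 20·exp(−0.06301·12) = 9.389 mg/L
Dose 3 (250 mg at t=6 h): 250·exp(−0.06301·9) = 141.789 mg/L
Dose 4 (140 mg at t=9 h): 140·exp(−0.06301·6) = 95.925 mg/L
Dose 5 (190 mg at t=12 h): 190·exp(−0.06301·3) = 157.273 mg/L
C(15) = 77.720 + 9.389 + 141.789 + 95.925 + 157.273 = 482.096 mg/L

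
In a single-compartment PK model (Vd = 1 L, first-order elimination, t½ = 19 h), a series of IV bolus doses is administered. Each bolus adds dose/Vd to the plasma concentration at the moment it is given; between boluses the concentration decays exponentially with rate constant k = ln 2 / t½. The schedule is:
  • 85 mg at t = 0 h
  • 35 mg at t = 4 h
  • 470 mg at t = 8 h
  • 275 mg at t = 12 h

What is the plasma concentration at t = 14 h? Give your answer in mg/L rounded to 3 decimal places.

k = ln 2 / 19 = 0.03648 per h
Dose 1 (85 mg at t=0 h): 85·exp(−0.03648·14) = 51.004 mg/L
Dose 2 (35 mg at t=4 h): 35·exp(−0.03648·10) = 24.301 mg/L
Dose 3 (470 mg at t=8 h): 470·exp(−0.03648·6) = 377.603 mg/L
Dose 4 (275 mg at t=12 h): 275·exp(−0.03648·2) = 255.650 mg/L
C(14) = 51.004 + 24.301 + 377.603 + 255.650 = 708.559 mg/L

708.559 mg/L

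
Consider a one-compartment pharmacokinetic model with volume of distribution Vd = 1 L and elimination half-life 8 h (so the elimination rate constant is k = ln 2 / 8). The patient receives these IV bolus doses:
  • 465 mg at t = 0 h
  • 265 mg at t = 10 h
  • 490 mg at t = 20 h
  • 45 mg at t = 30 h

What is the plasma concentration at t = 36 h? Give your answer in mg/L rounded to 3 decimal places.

197.662 mg/L

k = ln 2 / 8 = 0.08664 per h
Dose 1 (465 mg at t=0 h): 465·exp(−0.08664·36) = 20.550 mg/L
Dose 2 (265 mg at t=10 h): 265·exp(−0.08664·26) = 27.855 mg/L
Dose 3 (490 mg at t=20 h): 490·exp(−0.08664·16) = 122.500 mg/L
Dose 4 (45 mg at t=30 h): 45·exp(−0.08664·6) = 26.757 mg/L
C(36) = 20.550 + 27.855 + 122.500 + 26.757 = 197.662 mg/L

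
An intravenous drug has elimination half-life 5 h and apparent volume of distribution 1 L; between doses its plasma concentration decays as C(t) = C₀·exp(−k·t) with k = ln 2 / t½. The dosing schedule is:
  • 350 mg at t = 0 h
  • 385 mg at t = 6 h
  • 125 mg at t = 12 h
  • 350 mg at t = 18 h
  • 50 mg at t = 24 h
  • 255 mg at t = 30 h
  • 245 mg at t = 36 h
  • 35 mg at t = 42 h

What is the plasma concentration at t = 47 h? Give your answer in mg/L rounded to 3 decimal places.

k = ln 2 / 5 = 0.13863 per h
Dose 1 (350 mg at t=0 h): 350·exp(−0.13863·47) = 0.518 mg/L
Dose 2 (385 mg at t=6 h): 385·exp(−0.13863·41) = 1.309 mg/L
Dose 3 (125 mg at t=12 h): 125·exp(−0.13863·35) = 0.977 mg/L
Dose 4 (350 mg at t=18 h): 350·exp(−0.13863·29) = 6.282 mg/L
Dose 5 (50 mg at t=24 h): 50·exp(−0.13863·23) = 2.062 mg/L
Dose 6 (255 mg at t=30 h): 255·exp(−0.13863·17) = 24.157 mg/L
Dose 7 (245 mg at t=36 h): 245·exp(−0.13863·11) = 53.321 mg/L
Dose 8 (35 mg at t=42 h): 35·exp(−0.13863·5) = 17.500 mg/L
C(47) = 0.518 + 1.309 + 0.977 + 6.282 + 2.062 + 24.157 + 53.321 + 17.500 = 106.125 mg/L

106.125 mg/L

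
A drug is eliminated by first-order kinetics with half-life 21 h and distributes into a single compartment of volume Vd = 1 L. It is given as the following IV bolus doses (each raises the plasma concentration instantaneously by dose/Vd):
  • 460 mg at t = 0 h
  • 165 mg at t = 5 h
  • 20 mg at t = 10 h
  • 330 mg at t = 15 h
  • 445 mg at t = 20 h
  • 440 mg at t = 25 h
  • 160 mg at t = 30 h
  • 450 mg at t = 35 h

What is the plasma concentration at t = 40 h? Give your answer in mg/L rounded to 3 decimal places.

k = ln 2 / 21 = 0.03301 per h
Dose 1 (460 mg at t=0 h): 460·exp(−0.03301·40) = 122.848 mg/L
Dose 2 (165 mg at t=5 h): 165·exp(−0.03301·35) = 51.972 mg/L
Dose 3 (20 mg at t=10 h): 20·exp(−0.03301·30) = 7.430 mg/L
Dose 4 (330 mg at t=15 h): 330·exp(−0.03301·25) = 144.592 mg/L
Dose 5 (445 mg at t=20 h): 445·exp(−0.03301·20) = 229.967 mg/L
Dose 6 (440 mg at t=25 h): 440·exp(−0.03301·15) = 268.183 mg/L
Dose 7 (160 mg at t=30 h): 160·exp(−0.03301·10) = 115.020 mg/L
Dose 8 (450 mg at t=35 h): 450·exp(−0.03301·5) = 381.539 mg/L
C(40) = 122.848 + 51.972 + 7.430 + 144.592 + 229.967 + 268.183 + 115.020 + 381.539 = 1321.550 mg/L

1321.550 mg/L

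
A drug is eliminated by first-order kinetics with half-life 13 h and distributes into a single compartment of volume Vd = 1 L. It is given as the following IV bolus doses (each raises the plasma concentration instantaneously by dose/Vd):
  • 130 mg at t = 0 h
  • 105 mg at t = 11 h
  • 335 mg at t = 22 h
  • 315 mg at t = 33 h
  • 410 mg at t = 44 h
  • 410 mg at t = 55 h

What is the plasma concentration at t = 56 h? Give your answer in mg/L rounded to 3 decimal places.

768.113 mg/L

k = ln 2 / 13 = 0.05332 per h
Dose 1 (130 mg at t=0 h): 130·exp(−0.05332·56) = 6.564 mg/L
Dose 2 (105 mg at t=11 h): 105·exp(−0.05332·45) = 9.532 mg/L
Dose 3 (335 mg at t=22 h): 335·exp(−0.05332·34) = 54.668 mg/L
Dose 4 (315 mg at t=33 h): 315·exp(−0.05332·23) = 92.410 mg/L
Dose 5 (410 mg at t=44 h): 410·exp(−0.05332·12) = 216.227 mg/L
Dose 6 (410 mg at t=55 h): 410·exp(−0.05332·1) = 388.712 mg/L
C(56) = 6.564 + 9.532 + 54.668 + 92.410 + 216.227 + 388.712 = 768.113 mg/L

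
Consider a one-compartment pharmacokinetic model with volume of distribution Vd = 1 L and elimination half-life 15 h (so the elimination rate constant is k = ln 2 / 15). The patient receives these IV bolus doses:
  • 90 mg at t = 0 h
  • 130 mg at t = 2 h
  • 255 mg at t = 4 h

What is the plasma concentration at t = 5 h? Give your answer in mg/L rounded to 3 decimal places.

428.089 mg/L

k = ln 2 / 15 = 0.04621 per h
Dose 1 (90 mg at t=0 h): 90·exp(−0.04621·5) = 71.433 mg/L
Dose 2 (130 mg at t=2 h): 130·exp(−0.04621·3) = 113.172 mg/L
Dose 3 (255 mg at t=4 h): 255·exp(−0.04621·1) = 243.485 mg/L
C(5) = 71.433 + 113.172 + 243.485 = 428.089 mg/L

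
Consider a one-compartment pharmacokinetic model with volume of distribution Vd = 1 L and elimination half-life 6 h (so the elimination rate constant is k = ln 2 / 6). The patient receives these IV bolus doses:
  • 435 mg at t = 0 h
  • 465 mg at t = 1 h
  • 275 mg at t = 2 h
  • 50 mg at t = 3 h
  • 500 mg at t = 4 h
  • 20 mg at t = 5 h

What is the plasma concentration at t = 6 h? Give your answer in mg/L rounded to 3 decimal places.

k = ln 2 / 6 = 0.11552 per h
Dose 1 (435 mg at t=0 h): 435·exp(−0.11552·6) = 217.500 mg/L
Dose 2 (465 mg at t=1 h): 465·exp(−0.11552·5) = 260.972 mg/L
Dose 3 (275 mg at t=2 h): 275·exp(−0.11552·4) = 173.239 mg/L
Dose 4 (50 mg at t=3 h): 50·exp(−0.11552·3) = 35.355 mg/L
Dose 5 (500 mg at t=4 h): 500·exp(−0.11552·2) = 396.850 mg/L
Dose 6 (20 mg at t=5 h): 20·exp(−0.11552·1) = 17.818 mg/L
C(6) = 217.500 + 260.972 + 173.239 + 35.355 + 396.850 + 17.818 = 1101.735 mg/L

1101.735 mg/L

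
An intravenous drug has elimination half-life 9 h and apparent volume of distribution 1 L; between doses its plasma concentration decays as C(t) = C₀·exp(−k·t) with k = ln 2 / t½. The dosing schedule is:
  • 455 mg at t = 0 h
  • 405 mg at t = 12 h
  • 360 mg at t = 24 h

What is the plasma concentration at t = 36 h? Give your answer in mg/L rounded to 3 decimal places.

235.087 mg/L

k = ln 2 / 9 = 0.07702 per h
Dose 1 (455 mg at t=0 h): 455·exp(−0.07702·36) = 28.438 mg/L
Dose 2 (405 mg at t=12 h): 405·exp(−0.07702·24) = 63.784 mg/L
Dose 3 (360 mg at t=24 h): 360·exp(−0.07702·12) = 142.866 mg/L
C(36) = 28.438 + 63.784 + 142.866 = 235.087 mg/L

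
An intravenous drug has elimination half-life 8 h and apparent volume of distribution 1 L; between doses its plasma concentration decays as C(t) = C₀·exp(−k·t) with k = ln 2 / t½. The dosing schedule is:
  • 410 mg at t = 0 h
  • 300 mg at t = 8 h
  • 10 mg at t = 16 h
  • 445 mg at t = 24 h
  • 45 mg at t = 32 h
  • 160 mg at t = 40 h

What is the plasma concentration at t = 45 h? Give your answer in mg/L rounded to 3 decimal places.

k = ln 2 / 8 = 0.08664 per h
Dose 1 (410 mg at t=0 h): 410·exp(−0.08664·45) = 8.308 mg/L
Dose 2 (300 mg at t=8 h): 300·exp(−0.08664·37) = 12.158 mg/L
Dose 3 (10 mg at t=16 h): 10·exp(−0.08664·29) = 0.811 mg/L
Dose 4 (445 mg at t=24 h): 445·exp(−0.08664·21) = 72.137 mg/L
Dose 5 (45 mg at t=32 h): 45·exp(−0.08664·13) = 14.589 mg/L
Dose 6 (160 mg at t=40 h): 160·exp(−0.08664·5) = 103.747 mg/L
C(45) = 8.308 + 12.158 + 0.811 + 72.137 + 14.589 + 103.747 = 211.750 mg/L

211.750 mg/L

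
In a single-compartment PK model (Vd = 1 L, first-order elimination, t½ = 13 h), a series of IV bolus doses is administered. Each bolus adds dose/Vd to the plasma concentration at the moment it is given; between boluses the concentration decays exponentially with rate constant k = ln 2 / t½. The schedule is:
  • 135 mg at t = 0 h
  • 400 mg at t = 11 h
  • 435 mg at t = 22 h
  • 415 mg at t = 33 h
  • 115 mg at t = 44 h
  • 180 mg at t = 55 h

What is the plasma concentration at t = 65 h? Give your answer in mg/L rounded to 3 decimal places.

289.111 mg/L

k = ln 2 / 13 = 0.05332 per h
Dose 1 (135 mg at t=0 h): 135·exp(−0.05332·65) = 4.219 mg/L
Dose 2 (400 mg at t=11 h): 400·exp(−0.05332·54) = 22.471 mg/L
Dose 3 (435 mg at t=22 h): 435·exp(−0.05332·43) = 43.931 mg/L
Dose 4 (415 mg at t=33 h): 415·exp(−0.05332·32) = 75.344 mg/L
Dose 5 (115 mg at t=44 h): 115·exp(−0.05332·21) = 37.533 mg/L
Dose 6 (180 mg at t=55 h): 180·exp(−0.05332·10) = 105.611 mg/L
C(65) = 4.219 + 22.471 + 43.931 + 75.344 + 37.533 + 105.611 = 289.111 mg/L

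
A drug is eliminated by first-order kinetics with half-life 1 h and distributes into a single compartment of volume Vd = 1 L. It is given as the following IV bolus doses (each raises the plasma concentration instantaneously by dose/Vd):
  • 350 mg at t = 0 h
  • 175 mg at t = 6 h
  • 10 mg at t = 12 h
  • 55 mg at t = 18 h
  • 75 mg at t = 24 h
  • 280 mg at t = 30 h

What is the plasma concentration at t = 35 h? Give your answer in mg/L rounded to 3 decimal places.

k = ln 2 / 1 = 0.69315 per h
Dose 1 (350 mg at t=0 h): 350·exp(−0.69315·35) = 0.000 mg/L
Dose 2 (175 mg at t=6 h): 175·exp(−0.69315·29) = 0.000 mg/L
Dose 3 (10 mg at t=12 h): 10·exp(−0.69315·23) = 0.000 mg/L
Dose 4 (55 mg at t=18 h): 55·exp(−0.69315·17) = 0.000 mg/L
Dose 5 (75 mg at t=24 h): 75·exp(−0.69315·11) = 0.037 mg/L
Dose 6 (280 mg at t=30 h): 280·exp(−0.69315·5) = 8.750 mg/L
C(35) = 0.000 + 0.000 + 0.000 + 0.000 + 0.037 + 8.750 = 8.787 mg/L

8.787 mg/L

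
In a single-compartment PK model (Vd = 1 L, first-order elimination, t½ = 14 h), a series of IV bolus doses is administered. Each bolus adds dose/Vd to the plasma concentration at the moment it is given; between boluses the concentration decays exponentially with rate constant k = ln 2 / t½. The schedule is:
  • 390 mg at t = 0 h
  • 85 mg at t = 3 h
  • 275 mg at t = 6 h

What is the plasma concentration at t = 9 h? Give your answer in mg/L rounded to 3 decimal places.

549.970 mg/L

k = ln 2 / 14 = 0.04951 per h
Dose 1 (390 mg at t=0 h): 390·exp(−0.04951·9) = 249.773 mg/L
Dose 2 (85 mg at t=3 h): 85·exp(−0.04951·6) = 63.155 mg/L
Dose 3 (275 mg at t=6 h): 275·exp(−0.04951·3) = 237.043 mg/L
C(9) = 249.773 + 63.155 + 237.043 = 549.970 mg/L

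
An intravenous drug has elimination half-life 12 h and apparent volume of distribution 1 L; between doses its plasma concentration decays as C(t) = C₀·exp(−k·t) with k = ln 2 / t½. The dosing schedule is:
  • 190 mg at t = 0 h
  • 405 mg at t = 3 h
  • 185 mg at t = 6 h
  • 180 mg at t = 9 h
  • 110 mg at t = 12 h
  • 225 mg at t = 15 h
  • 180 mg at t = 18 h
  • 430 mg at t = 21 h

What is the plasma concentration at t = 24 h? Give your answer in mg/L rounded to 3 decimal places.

986.646 mg/L

k = ln 2 / 12 = 0.05776 per h
Dose 1 (190 mg at t=0 h): 190·exp(−0.05776·24) = 47.500 mg/L
Dose 2 (405 mg at t=3 h): 405·exp(−0.05776·21) = 120.407 mg/L
Dose 3 (185 mg at t=6 h): 185·exp(−0.05776·18) = 65.407 mg/L
Dose 4 (180 mg at t=9 h): 180·exp(−0.05776·15) = 75.681 mg/L
Dose 5 (110 mg at t=12 h): 110·exp(−0.05776·12) = 55.000 mg/L
Dose 6 (225 mg at t=15 h): 225·exp(−0.05776·9) = 133.786 mg/L
Dose 7 (180 mg at t=18 h): 180·exp(−0.05776·6) = 127.279 mg/L
Dose 8 (430 mg at t=21 h): 430·exp(−0.05776·3) = 361.585 mg/L
C(24) = 47.500 + 120.407 + 65.407 + 75.681 + 55.000 + 133.786 + 127.279 + 361.585 = 986.646 mg/L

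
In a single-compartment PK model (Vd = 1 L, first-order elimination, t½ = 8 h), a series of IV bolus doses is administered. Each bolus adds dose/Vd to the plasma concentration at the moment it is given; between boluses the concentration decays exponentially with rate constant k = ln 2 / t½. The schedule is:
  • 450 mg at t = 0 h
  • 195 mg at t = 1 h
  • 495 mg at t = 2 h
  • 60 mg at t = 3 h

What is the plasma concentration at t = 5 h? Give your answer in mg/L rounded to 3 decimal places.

861.826 mg/L

k = ln 2 / 8 = 0.08664 per h
Dose 1 (450 mg at t=0 h): 450·exp(−0.08664·5) = 291.789 mg/L
Dose 2 (195 mg at t=1 h): 195·exp(−0.08664·4) = 137.886 mg/L
Dose 3 (495 mg at t=2 h): 495·exp(−0.08664·3) = 381.697 mg/L
Dose 4 (60 mg at t=3 h): 60·exp(−0.08664·2) = 50.454 mg/L
C(5) = 291.789 + 137.886 + 381.697 + 50.454 = 861.826 mg/L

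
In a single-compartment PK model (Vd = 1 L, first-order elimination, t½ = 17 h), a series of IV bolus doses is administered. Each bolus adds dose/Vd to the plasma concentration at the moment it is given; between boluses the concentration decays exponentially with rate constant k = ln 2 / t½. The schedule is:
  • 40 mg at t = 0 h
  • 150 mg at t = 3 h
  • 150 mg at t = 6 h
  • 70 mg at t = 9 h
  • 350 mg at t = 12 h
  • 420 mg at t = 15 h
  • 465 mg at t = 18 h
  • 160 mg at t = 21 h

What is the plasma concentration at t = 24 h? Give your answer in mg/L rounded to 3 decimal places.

1199.957 mg/L

k = ln 2 / 17 = 0.04077 per h
Dose 1 (40 mg at t=0 h): 40·exp(−0.04077·24) = 15.034 mg/L
Dose 2 (150 mg at t=3 h): 150·exp(−0.04077·21) = 63.713 mg/L
Dose 3 (150 mg at t=6 h): 150·exp(−0.04077·18) = 72.004 mg/L
Dose 4 (70 mg at t=9 h): 70·exp(−0.04077·15) = 37.974 mg/L
Dose 5 (350 mg at t=12 h): 350·exp(−0.04077·12) = 214.574 mg/L
Dose 6 (420 mg at t=15 h): 420·exp(−0.04077·9) = 290.992 mg/L
Dose 7 (465 mg at t=18 h): 465·exp(−0.04077·6) = 364.089 mg/L
Dose 8 (160 mg at t=21 h): 160·exp(−0.04077·3) = 141.578 mg/L
C(24) = 15.034 + 63.713 + 72.004 + 37.974 + 214.574 + 290.992 + 364.089 + 141.578 = 1199.957 mg/L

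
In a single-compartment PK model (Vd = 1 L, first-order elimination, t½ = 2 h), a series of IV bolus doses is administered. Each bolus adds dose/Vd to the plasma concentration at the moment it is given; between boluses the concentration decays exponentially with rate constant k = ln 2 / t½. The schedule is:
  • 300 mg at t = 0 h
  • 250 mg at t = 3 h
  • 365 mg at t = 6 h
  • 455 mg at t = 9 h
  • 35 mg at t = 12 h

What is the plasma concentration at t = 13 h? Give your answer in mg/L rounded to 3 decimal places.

k = ln 2 / 2 = 0.34657 per h
Dose 1 (300 mg at t=0 h): 300·exp(−0.34657·13) = 3.315 mg/L
Dose 2 (250 mg at t=3 h): 250·exp(−0.34657·10) = 7.812 mg/L
Dose 3 (365 mg at t=6 h): 365·exp(−0.34657·7) = 32.262 mg/L
Dose 4 (455 mg at t=9 h): 455·exp(−0.34657·4) = 113.750 mg/L
Dose 5 (35 mg at t=12 h): 35·exp(−0.34657·1) = 24.749 mg/L
C(13) = 3.315 + 7.812 + 32.262 + 113.750 + 24.749 = 181.888 mg/L

181.888 mg/L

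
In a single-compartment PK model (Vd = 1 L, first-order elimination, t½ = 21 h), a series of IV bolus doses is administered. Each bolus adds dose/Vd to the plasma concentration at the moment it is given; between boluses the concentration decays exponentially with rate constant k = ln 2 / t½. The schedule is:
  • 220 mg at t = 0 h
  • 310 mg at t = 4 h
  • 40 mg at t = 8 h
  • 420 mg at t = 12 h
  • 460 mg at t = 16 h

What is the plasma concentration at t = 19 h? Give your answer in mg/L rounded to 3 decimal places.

k = ln 2 / 21 = 0.03301 per h
Dose 1 (220 mg at t=0 h): 220·exp(−0.03301·19) = 117.507 mg/L
Dose 2 (310 mg at t=4 h): 310·exp(−0.03301·15) = 188.947 mg/L
Dose 3 (40 mg at t=8 h): 40·exp(−0.03301·11) = 27.821 mg/L
Dose 4 (420 mg at t=12 h): 420·exp(−0.03301·7) = 333.354 mg/L
Dose 5 (460 mg at t=16 h): 460·exp(−0.03301·3) = 416.633 mg/L
C(19) = 117.507 + 188.947 + 27.821 + 333.354 + 416.633 = 1084.262 mg/L

1084.262 mg/L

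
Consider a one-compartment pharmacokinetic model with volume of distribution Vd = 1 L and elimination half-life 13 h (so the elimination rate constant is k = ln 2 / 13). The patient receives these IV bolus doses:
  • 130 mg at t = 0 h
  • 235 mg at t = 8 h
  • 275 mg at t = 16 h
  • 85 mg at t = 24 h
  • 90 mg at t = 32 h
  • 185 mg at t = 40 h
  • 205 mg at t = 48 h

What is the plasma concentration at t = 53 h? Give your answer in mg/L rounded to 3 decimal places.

364.288 mg/L

k = ln 2 / 13 = 0.05332 per h
Dose 1 (130 mg at t=0 h): 130·exp(−0.05332·53) = 7.703 mg/L
Dose 2 (235 mg at t=8 h): 235·exp(−0.05332·45) = 21.332 mg/L
Dose 3 (275 mg at t=16 h): 275·exp(−0.05332·37) = 38.243 mg/L
Dose 4 (85 mg at t=24 h): 85·exp(−0.05332·29) = 18.109 mg/L
Dose 5 (90 mg at t=32 h): 90·exp(−0.05332·21) = 29.374 mg/L
Dose 6 (185 mg at t=40 h): 185·exp(−0.05332·13) = 92.500 mg/L
Dose 7 (205 mg at t=48 h): 205·exp(−0.05332·5) = 157.027 mg/L
C(53) = 7.703 + 21.332 + 38.243 + 18.109 + 29.374 + 92.500 + 157.027 = 364.288 mg/L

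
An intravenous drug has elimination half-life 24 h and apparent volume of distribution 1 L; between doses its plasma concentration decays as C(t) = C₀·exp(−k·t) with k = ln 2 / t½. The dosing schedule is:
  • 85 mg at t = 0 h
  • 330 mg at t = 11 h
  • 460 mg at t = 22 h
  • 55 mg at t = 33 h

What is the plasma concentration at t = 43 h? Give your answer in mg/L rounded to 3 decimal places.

k = ln 2 / 24 = 0.02888 per h
Dose 1 (85 mg at t=0 h): 85·exp(−0.02888·43) = 24.551 mg/L
Dose 2 (330 mg at t=11 h): 330·exp(−0.02888·32) = 130.961 mg/L
Dose 3 (460 mg at t=22 h): 460·exp(−0.02888·21) = 250.817 mg/L
Dose 4 (55 mg at t=33 h): 55·exp(−0.02888·10) = 41.203 mg/L
C(43) = 24.551 + 130.961 + 250.817 + 41.203 = 447.532 mg/L

447.532 mg/L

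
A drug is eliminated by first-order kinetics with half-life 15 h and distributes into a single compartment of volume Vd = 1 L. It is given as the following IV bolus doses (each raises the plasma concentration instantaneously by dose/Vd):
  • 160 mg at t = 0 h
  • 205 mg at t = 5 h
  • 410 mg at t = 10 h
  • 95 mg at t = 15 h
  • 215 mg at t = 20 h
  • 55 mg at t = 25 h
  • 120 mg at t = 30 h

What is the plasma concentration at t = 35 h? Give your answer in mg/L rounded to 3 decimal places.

487.233 mg/L

k = ln 2 / 15 = 0.04621 per h
Dose 1 (160 mg at t=0 h): 160·exp(−0.04621·35) = 31.748 mg/L
Dose 2 (205 mg at t=5 h): 205·exp(−0.04621·30) = 51.250 mg/L
Dose 3 (410 mg at t=10 h): 410·exp(−0.04621·25) = 129.142 mg/L
Dose 4 (95 mg at t=15 h): 95·exp(−0.04621·20) = 37.701 mg/L
Dose 5 (215 mg at t=20 h): 215·exp(−0.04621·15) = 107.500 mg/L
Dose 6 (55 mg at t=25 h): 55·exp(−0.04621·10) = 34.648 mg/L
Dose 7 (120 mg at t=30 h): 120·exp(−0.04621·5) = 95.244 mg/L
C(35) = 31.748 + 51.250 + 129.142 + 37.701 + 107.500 + 34.648 + 95.244 = 487.233 mg/L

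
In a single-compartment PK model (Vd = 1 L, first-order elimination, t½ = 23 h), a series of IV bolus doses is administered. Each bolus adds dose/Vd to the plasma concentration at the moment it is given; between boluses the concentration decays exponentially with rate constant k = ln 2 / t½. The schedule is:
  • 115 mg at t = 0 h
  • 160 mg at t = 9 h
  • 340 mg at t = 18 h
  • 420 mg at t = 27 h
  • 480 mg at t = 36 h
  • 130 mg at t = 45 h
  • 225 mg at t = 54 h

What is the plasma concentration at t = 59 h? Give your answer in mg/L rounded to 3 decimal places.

832.604 mg/L

k = ln 2 / 23 = 0.03014 per h
Dose 1 (115 mg at t=0 h): 115·exp(−0.03014·59) = 19.431 mg/L
Dose 2 (160 mg at t=9 h): 160·exp(−0.03014·50) = 35.457 mg/L
Dose 3 (340 mg at t=18 h): 340·exp(−0.03014·41) = 98.823 mg/L
Dose 4 (420 mg at t=27 h): 420·exp(−0.03014·32) = 160.112 mg/L
Dose 5 (480 mg at t=36 h): 480·exp(−0.03014·23) = 240.000 mg/L
Dose 6 (130 mg at t=45 h): 130·exp(−0.03014·14) = 85.253 mg/L
Dose 7 (225 mg at t=54 h): 225·exp(−0.03014·5) = 193.527 mg/L
C(59) = 19.431 + 35.457 + 98.823 + 160.112 + 240.000 + 85.253 + 193.527 = 832.604 mg/L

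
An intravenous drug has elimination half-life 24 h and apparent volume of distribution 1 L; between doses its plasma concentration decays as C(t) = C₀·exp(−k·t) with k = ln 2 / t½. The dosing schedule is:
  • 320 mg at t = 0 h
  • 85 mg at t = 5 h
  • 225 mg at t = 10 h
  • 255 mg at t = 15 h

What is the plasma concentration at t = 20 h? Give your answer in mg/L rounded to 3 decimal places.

623.981 mg/L

k = ln 2 / 24 = 0.02888 per h
Dose 1 (320 mg at t=0 h): 320·exp(−0.02888·20) = 179.594 mg/L
Dose 2 (85 mg at t=5 h): 85·exp(−0.02888·15) = 55.116 mg/L
Dose 3 (225 mg at t=10 h): 225·exp(−0.02888·10) = 168.560 mg/L
Dose 4 (255 mg at t=15 h): 255·exp(−0.02888·5) = 220.712 mg/L
C(20) = 179.594 + 55.116 + 168.560 + 220.712 = 623.981 mg/L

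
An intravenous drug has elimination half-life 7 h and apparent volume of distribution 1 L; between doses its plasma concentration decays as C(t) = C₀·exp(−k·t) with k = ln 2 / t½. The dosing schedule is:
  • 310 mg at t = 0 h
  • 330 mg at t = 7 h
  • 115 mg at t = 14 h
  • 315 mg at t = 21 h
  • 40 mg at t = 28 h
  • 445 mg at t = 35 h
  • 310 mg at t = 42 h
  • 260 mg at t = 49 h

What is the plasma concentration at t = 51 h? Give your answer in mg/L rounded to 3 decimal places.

461.118 mg/L

k = ln 2 / 7 = 0.09902 per h
Dose 1 (310 mg at t=0 h): 310·exp(−0.09902·51) = 1.987 mg/L
Dose 2 (330 mg at t=7 h): 330·exp(−0.09902·44) = 4.230 mg/L
Dose 3 (115 mg at t=14 h): 115·exp(−0.09902·37) = 2.948 mg/L
Dose 4 (315 mg at t=21 h): 315·exp(−0.09902·30) = 16.150 mg/L
Dose 5 (40 mg at t=28 h): 40·exp(−0.09902·23) = 4.102 mg/L
Dose 6 (445 mg at t=35 h): 445·exp(−0.09902·16) = 91.262 mg/L
Dose 7 (310 mg at t=42 h): 310·exp(−0.09902·9) = 127.152 mg/L
Dose 8 (260 mg at t=49 h): 260·exp(−0.09902·2) = 213.287 mg/L
C(51) = 1.987 + 4.230 + 2.948 + 16.150 + 4.102 + 91.262 + 127.152 + 213.287 = 461.118 mg/L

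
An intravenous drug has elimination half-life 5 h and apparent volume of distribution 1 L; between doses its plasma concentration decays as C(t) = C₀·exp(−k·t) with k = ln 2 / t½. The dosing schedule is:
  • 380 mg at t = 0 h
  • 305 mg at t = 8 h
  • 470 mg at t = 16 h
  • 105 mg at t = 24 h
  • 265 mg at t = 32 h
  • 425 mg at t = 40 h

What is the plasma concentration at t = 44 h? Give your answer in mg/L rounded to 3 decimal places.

313.486 mg/L

k = ln 2 / 5 = 0.13863 per h
Dose 1 (380 mg at t=0 h): 380·exp(−0.13863·44) = 0.853 mg/L
Dose 2 (305 mg at t=8 h): 305·exp(−0.13863·36) = 2.074 mg/L
Dose 3 (470 mg at t=16 h): 470·exp(−0.13863·28) = 9.690 mg/L
Dose 4 (105 mg at t=24 h): 105·exp(−0.13863·20) = 6.562 mg/L
Dose 5 (265 mg at t=32 h): 265·exp(−0.13863·12) = 50.208 mg/L
Dose 6 (425 mg at t=40 h): 425·exp(−0.13863·4) = 244.098 mg/L
C(44) = 0.853 + 2.074 + 9.690 + 6.562 + 50.208 + 244.098 = 313.486 mg/L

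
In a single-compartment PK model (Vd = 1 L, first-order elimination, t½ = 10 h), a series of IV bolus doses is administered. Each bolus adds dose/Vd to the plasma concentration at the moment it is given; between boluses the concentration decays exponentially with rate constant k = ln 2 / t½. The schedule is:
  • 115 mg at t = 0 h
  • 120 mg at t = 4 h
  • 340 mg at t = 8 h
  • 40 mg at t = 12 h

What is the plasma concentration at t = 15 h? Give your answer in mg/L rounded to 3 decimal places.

338.425 mg/L

k = ln 2 / 10 = 0.06931 per h
Dose 1 (115 mg at t=0 h): 115·exp(−0.06931·15) = 40.659 mg/L
Dose 2 (120 mg at t=4 h): 120·exp(−0.06931·11) = 55.982 mg/L
Dose 3 (340 mg at t=8 h): 340·exp(−0.06931·7) = 209.295 mg/L
Dose 4 (40 mg at t=12 h): 40·exp(−0.06931·3) = 32.490 mg/L
C(15) = 40.659 + 55.982 + 209.295 + 32.490 = 338.425 mg/L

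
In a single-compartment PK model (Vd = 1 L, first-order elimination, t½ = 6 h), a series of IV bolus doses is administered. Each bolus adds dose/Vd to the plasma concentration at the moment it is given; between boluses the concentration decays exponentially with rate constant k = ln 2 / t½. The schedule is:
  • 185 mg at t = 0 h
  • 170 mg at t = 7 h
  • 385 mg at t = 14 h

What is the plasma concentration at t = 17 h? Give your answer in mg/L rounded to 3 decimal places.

k = ln 2 / 6 = 0.11552 per h
Dose 1 (185 mg at t=0 h): 185·exp(−0.11552·17) = 25.957 mg/L
Dose 2 (170 mg at t=7 h): 170·exp(−0.11552·10) = 53.547 mg/L
Dose 3 (385 mg at t=14 h): 385·exp(−0.11552·3) = 272.236 mg/L
C(17) = 25.957 + 53.547 + 272.236 = 351.740 mg/L

351.740 mg/L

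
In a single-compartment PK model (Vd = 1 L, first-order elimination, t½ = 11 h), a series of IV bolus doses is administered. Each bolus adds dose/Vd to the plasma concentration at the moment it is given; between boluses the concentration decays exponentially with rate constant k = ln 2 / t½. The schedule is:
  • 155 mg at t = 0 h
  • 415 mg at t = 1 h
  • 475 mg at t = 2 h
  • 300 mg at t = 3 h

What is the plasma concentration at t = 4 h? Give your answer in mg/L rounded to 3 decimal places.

1164.419 mg/L

k = ln 2 / 11 = 0.06301 per h
Dose 1 (155 mg at t=0 h): 155·exp(−0.06301·4) = 120.466 mg/L
Dose 2 (415 mg at t=1 h): 415·exp(−0.06301·3) = 343.518 mg/L
Dose 3 (475 mg at t=2 h): 475·exp(−0.06301·2) = 418.756 mg/L
Dose 4 (300 mg at t=3 h): 300·exp(−0.06301·1) = 281.679 mg/L
C(4) = 120.466 + 343.518 + 418.756 + 281.679 = 1164.419 mg/L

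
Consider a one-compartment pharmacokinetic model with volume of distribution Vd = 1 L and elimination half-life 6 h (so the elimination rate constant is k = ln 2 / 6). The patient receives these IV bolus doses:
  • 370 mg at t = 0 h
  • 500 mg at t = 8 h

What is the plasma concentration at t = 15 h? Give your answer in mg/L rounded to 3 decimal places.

k = ln 2 / 6 = 0.11552 per h
Dose 1 (370 mg at t=0 h): 370·exp(−0.11552·15) = 65.407 mg/L
Dose 2 (500 mg at t=8 h): 500·exp(−0.11552·7) = 222.725 mg/L
C(15) = 65.407 + 222.725 = 288.132 mg/L

288.132 mg/L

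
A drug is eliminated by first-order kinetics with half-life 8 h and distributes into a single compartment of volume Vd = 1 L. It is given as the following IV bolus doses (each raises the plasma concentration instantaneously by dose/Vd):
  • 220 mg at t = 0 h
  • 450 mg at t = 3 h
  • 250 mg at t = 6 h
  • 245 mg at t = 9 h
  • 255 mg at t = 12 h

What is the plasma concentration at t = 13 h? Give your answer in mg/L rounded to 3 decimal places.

803.919 mg/L

k = ln 2 / 8 = 0.08664 per h
Dose 1 (220 mg at t=0 h): 220·exp(−0.08664·13) = 71.326 mg/L
Dose 2 (450 mg at t=3 h): 450·exp(−0.08664·10) = 189.202 mg/L
Dose 3 (250 mg at t=6 h): 250·exp(−0.08664·7) = 136.313 mg/L
Dose 4 (245 mg at t=9 h): 245·exp(−0.08664·4) = 173.241 mg/L
Dose 5 (255 mg at t=12 h): 255·exp(−0.08664·1) = 233.836 mg/L
C(13) = 71.326 + 189.202 + 136.313 + 173.241 + 233.836 = 803.919 mg/L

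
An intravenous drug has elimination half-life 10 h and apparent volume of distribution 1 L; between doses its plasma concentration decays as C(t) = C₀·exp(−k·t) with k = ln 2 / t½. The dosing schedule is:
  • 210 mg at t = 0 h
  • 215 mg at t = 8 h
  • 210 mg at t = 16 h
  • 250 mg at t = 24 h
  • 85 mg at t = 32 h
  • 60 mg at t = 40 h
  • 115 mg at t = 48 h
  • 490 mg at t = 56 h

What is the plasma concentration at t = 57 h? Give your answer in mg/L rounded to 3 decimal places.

k = ln 2 / 10 = 0.06931 per h
Dose 1 (210 mg at t=0 h): 210·exp(−0.06931·57) = 4.040 mg/L
Dose 2 (215 mg at t=8 h): 215·exp(−0.06931·49) = 7.201 mg/L
Dose 3 (210 mg at t=16 h): 210·exp(−0.06931·41) = 12.246 mg/L
Dose 4 (250 mg at t=24 h): 250·exp(−0.06931·33) = 25.383 mg/L
Dose 5 (85 mg at t=32 h): 85·exp(−0.06931·25) = 15.026 mg/L
Dose 6 (60 mg at t=40 h): 60·exp(−0.06931·17) = 18.467 mg/L
Dose 7 (115 mg at t=48 h): 115·exp(−0.06931·9) = 61.627 mg/L
Dose 8 (490 mg at t=56 h): 490·exp(−0.06931·1) = 457.186 mg/L
C(57) = 4.040 + 7.201 + 12.246 + 25.383 + 15.026 + 18.467 + 61.627 + 457.186 = 601.176 mg/L

601.176 mg/L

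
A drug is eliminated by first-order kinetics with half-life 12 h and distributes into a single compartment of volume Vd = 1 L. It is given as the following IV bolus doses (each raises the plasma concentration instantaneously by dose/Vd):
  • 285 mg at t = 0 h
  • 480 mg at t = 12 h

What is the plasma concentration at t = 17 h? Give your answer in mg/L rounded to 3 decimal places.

466.348 mg/L

k = ln 2 / 12 = 0.05776 per h
Dose 1 (285 mg at t=0 h): 285·exp(−0.05776·17) = 106.754 mg/L
Dose 2 (480 mg at t=12 h): 480·exp(−0.05776·5) = 359.594 mg/L
C(17) = 106.754 + 359.594 = 466.348 mg/L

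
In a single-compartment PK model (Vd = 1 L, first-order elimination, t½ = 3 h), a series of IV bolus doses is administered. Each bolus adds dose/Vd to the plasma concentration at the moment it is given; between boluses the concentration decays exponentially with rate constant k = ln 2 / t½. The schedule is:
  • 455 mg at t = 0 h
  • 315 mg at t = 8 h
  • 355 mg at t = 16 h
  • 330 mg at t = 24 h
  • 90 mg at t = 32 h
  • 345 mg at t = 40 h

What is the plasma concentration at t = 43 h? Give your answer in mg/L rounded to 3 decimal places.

184.492 mg/L

k = ln 2 / 3 = 0.23105 per h
Dose 1 (455 mg at t=0 h): 455·exp(−0.23105·43) = 0.022 mg/L
Dose 2 (315 mg at t=8 h): 315·exp(−0.23105·35) = 0.097 mg/L
Dose 3 (355 mg at t=16 h): 355·exp(−0.23105·27) = 0.693 mg/L
Dose 4 (330 mg at t=24 h): 330·exp(−0.23105·19) = 4.093 mg/L
Dose 5 (90 mg at t=32 h): 90·exp(−0.23105·11) = 7.087 mg/L
Dose 6 (345 mg at t=40 h): 345·exp(−0.23105·3) = 172.500 mg/L
C(43) = 0.022 + 0.097 + 0.693 + 4.093 + 7.087 + 172.500 = 184.492 mg/L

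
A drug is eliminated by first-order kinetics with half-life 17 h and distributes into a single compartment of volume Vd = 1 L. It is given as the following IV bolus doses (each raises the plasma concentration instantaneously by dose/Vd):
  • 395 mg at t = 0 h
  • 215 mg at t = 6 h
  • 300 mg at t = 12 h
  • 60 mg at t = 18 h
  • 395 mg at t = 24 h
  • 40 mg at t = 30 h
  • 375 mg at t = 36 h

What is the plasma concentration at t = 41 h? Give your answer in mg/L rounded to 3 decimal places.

k = ln 2 / 17 = 0.04077 per h
Dose 1 (395 mg at t=0 h): 395·exp(−0.04077·41) = 74.231 mg/L
Dose 2 (215 mg at t=6 h): 215·exp(−0.04077·35) = 51.603 mg/L
Dose 3 (300 mg at t=12 h): 300·exp(−0.04077·29) = 91.960 mg/L
Dose 4 (60 mg at t=18 h): 60·exp(−0.04077·23) = 23.490 mg/L
Dose 5 (395 mg at t=24 h): 395·exp(−0.04077·17) = 197.500 mg/L
Dose 6 (40 mg at t=30 h): 40·exp(−0.04077·11) = 25.543 mg/L
Dose 7 (375 mg at t=36 h): 375·exp(−0.04077·5) = 305.839 mg/L
C(41) = 74.231 + 51.603 + 91.960 + 23.490 + 197.500 + 25.543 + 305.839 = 770.165 mg/L

770.165 mg/L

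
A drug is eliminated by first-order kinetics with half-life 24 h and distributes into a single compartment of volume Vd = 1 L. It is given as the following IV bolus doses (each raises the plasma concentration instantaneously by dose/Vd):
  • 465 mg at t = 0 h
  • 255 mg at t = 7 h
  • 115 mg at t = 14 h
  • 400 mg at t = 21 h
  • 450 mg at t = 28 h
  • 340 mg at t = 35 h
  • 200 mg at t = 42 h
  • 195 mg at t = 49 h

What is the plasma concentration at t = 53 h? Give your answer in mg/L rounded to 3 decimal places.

1104.234 mg/L

k = ln 2 / 24 = 0.02888 per h
Dose 1 (465 mg at t=0 h): 465·exp(−0.02888·53) = 100.619 mg/L
Dose 2 (255 mg at t=7 h): 255·exp(−0.02888·46) = 67.541 mg/L
Dose 3 (115 mg at t=14 h): 115·exp(−0.02888·39) = 37.284 mg/L
Dose 4 (400 mg at t=21 h): 400·exp(−0.02888·32) = 158.740 mg/L
Dose 5 (450 mg at t=28 h): 450·exp(−0.02888·25) = 218.595 mg/L
Dose 6 (340 mg at t=35 h): 340·exp(−0.02888·18) = 202.165 mg/L
Dose 7 (200 mg at t=42 h): 200·exp(−0.02888·11) = 145.565 mg/L
Dose 8 (195 mg at t=49 h): 195·exp(−0.02888·4) = 173.725 mg/L
C(53) = 100.619 + 67.541 + 37.284 + 158.740 + 218.595 + 202.165 + 145.565 + 173.725 = 1104.234 mg/L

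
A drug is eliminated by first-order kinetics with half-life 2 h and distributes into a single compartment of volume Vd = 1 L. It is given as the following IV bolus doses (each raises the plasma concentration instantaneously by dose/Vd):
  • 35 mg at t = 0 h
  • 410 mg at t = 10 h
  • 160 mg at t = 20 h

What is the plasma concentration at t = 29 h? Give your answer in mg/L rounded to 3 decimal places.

k = ln 2 / 2 = 0.34657 per h
Dose 1 (35 mg at t=0 h): 35·exp(−0.34657·29) = 0.002 mg/L
Dose 2 (410 mg at t=10 h): 410·exp(−0.34657·19) = 0.566 mg/L
Dose 3 (160 mg at t=20 h): 160·exp(−0.34657·9) = 7.071 mg/L
C(29) = 0.002 + 0.566 + 7.071 = 7.639 mg/L

7.639 mg/L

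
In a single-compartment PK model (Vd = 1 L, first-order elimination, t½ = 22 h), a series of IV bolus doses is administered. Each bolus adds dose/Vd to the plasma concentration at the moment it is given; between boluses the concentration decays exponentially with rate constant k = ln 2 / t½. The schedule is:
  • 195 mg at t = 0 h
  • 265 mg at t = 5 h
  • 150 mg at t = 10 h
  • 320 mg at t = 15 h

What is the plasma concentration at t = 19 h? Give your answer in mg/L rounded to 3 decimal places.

672.722 mg/L

k = ln 2 / 22 = 0.03151 per h
Dose 1 (195 mg at t=0 h): 195·exp(−0.03151·19) = 107.165 mg/L
Dose 2 (265 mg at t=5 h): 265·exp(−0.03151·14) = 170.483 mg/L
Dose 3 (150 mg at t=10 h): 150·exp(−0.03151·9) = 112.965 mg/L
Dose 4 (320 mg at t=15 h): 320·exp(−0.03151·4) = 282.109 mg/L
C(19) = 107.165 + 170.483 + 112.965 + 282.109 = 672.722 mg/L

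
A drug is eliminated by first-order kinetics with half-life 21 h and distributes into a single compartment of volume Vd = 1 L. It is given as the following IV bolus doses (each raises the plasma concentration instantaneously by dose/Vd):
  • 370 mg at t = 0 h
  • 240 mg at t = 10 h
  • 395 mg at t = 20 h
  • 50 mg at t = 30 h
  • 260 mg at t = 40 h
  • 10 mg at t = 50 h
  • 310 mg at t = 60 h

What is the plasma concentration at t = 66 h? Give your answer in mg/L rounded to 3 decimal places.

551.885 mg/L

k = ln 2 / 21 = 0.03301 per h
Dose 1 (370 mg at t=0 h): 370·exp(−0.03301·66) = 41.890 mg/L
Dose 2 (240 mg at t=10 h): 240·exp(−0.03301·56) = 37.798 mg/L
Dose 3 (395 mg at t=20 h): 395·exp(−0.03301·46) = 86.536 mg/L
Dose 4 (50 mg at t=30 h): 50·exp(−0.03301·36) = 15.238 mg/L
Dose 5 (260 mg at t=40 h): 260·exp(−0.03301·26) = 110.222 mg/L
Dose 6 (10 mg at t=50 h): 10·exp(−0.03301·16) = 5.897 mg/L
Dose 7 (310 mg at t=60 h): 310·exp(−0.03301·6) = 254.304 mg/L
C(66) = 41.890 + 37.798 + 86.536 + 15.238 + 110.222 + 5.897 + 254.304 = 551.885 mg/L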